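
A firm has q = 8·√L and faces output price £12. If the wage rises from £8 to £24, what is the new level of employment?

From P·MP_L = w with MP_L = 4·L^(-1/2), the labor demand is L(w) = (48/w)^(2).
At w = 8: L = 36. At w = 24: L = 4.

L* = 4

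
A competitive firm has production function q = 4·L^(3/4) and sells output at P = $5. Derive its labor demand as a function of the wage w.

L(w) = 50625/w^(4)

MP_L = (3/4)·4·L^(-1/4) = 3·L^(-1/4).
Setting P·MP_L = w: 15·L^(-1/4) = w.
Solving for L: L^(-1/4) = w/15, so L = (15/w)^(4).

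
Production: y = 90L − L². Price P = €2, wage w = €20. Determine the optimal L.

L* = 40

The marginal product of L is MP_L = 90 − 2L.
A price-taking firm hires until the value of the marginal product equals the wage: P·MP_L = w, so 2·(90 − 2L) = 20.
Then 90 − 2L = 10, giving L = 40.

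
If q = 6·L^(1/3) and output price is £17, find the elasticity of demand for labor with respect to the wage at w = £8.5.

ε = -1.5

MP_L = (1/3)·6·L^(-2/3), so P·MP_L = w gives 34·L^(-2/3) = w.
Solving, L(w) = (34/w)^(3/2). This is a constant-elasticity form: L ∝ w^(−3/2), so ε = −3/2.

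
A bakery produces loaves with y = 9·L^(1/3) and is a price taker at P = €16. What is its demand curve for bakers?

L(w) = (48/w)^(3/2)

MP_L = (1/3)·9·L^(-2/3) = 3·L^(-2/3).
Setting P·MP_L = w: 48·L^(-2/3) = w.
Solving for L: L^(-2/3) = w/48, so L = (48/w)^(3/2).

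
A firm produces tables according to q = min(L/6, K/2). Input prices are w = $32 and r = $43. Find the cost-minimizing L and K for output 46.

With a fixed-proportions technology, the cost-minimizing bundle uses no slack in either input: L/6 = K/2 = q.
So L = 6·46 = 276 and K = 2·46 = 92.

L* = 276, K* = 92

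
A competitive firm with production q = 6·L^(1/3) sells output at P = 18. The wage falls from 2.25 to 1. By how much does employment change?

ΔL = 152

From P·MP_L = w with MP_L = 2·L^(-2/3), the labor demand is L(w) = (36/w)^(3/2).
At w = 2.25: L = 64. At w = 1: L = 216.
ΔL = 216 − 64 = 152.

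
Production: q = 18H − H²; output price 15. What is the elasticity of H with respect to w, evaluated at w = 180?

From P·MP_H = w with MP_H = 18 − 2H, labor demand is H(w) = (18 − w/15)/2.
dH/dw = −1/(30) = -1/30.
At w = 180, H = 3, so ε = (dH/dw)·(w/H) = (-1/30)·(180/3) = -2.

ε = -2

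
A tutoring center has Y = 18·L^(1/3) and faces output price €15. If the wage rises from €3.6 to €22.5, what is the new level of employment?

L* = 8

From P·MP_L = w with MP_L = 6·L^(-2/3), the labor demand is L(w) = (90/w)^(3/2).
At w = 3.6: L = 125. At w = 22.5: L = 8.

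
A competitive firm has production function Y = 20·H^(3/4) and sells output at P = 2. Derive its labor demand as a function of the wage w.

MP_H = (3/4)·20·H^(-1/4) = 15·H^(-1/4).
Setting P·MP_H = w: 30·H^(-1/4) = w.
Solving for H: H^(-1/4) = w/30, so H = (30/w)^(4).

H(w) = 810000/w^(4)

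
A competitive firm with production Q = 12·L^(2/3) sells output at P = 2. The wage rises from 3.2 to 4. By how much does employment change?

ΔL = -61

From P·MP_L = w with MP_L = 8·L^(-1/3), the labor demand is L(w) = (16/w)^(3).
At w = 3.2: L = 125. At w = 4: L = 64.
ΔL = 64 − 125 = -61.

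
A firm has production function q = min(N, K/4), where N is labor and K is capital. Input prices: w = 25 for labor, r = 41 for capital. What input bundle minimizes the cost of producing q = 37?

N* = 37, K* = 148

With a fixed-proportions technology, the cost-minimizing bundle uses no slack in either input: N = K/4 = q.
So N = 37 and K = 4·37 = 148.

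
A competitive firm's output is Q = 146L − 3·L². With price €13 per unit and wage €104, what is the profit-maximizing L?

The marginal product of L is MP_L = 146 − 6L.
A price-taking firm hires until the value of the marginal product equals the wage: P·MP_L = w, so 13·(146 − 6L) = 104.
Then 146 − 6L = 8, giving L = 23.

L* = 23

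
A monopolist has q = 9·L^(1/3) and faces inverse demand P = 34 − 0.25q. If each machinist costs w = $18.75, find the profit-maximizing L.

Marginal revenue from the inverse demand is MR = 34 − 0.5q.
The marginal product is MP_L = 3·L^(-2/3).
A monopolist hires until marginal revenue product equals the wage: MR·MP_L = w.
At L, q = 9·L^(1/3). Substituting and solving: (34 − 4.5·L^(1/3))·3·L^(-2/3) = 18.75 gives L = 8.

L* = 8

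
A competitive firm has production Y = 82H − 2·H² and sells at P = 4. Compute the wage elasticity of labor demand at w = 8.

ε = -0.025

From P·MP_H = w with MP_H = 82 − 4H, labor demand is H(w) = (82 − w/4)/4.
dH/dw = −1/(16) = -0.0625.
At w = 8, H = 20, so ε = (dH/dw)·(w/H) = (-0.0625)·(8/20) = -0.025.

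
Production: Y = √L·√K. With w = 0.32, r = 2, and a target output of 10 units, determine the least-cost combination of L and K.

Cost minimization requires the marginal rate of technical substitution to equal the input-price ratio: MP_L/MP_K = w/r.
Here MP_L/MP_K = (1/2)·(K/L)/(1/2) = (K/L). Setting this equal to 0.32/2 = 0.16 gives K = 0.16L.
Substituting into Y = 10: L^(1/2)·(0.16L)^(1/2) = 10.
Solving, L = 25 and K = 4.

L* = 25, K* = 4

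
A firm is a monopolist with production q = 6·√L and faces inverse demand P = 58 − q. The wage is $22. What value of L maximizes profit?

Marginal revenue from the inverse demand is MR = 58 − 2q.
The marginal product is MP_L = 3·L^(-1/2).
A monopolist hires until marginal revenue product equals the wage: MR·MP_L = w.
At L, q = 6·√L. Substituting and solving: (58 − 12·√L)·3·L^(-1/2) = 22 gives L = 9.

L* = 9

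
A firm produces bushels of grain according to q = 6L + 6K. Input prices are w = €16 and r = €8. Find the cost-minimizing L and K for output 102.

L* = 0, K* = 17

The inputs are perfect substitutes, so the firm uses whichever has the lower cost per unit of output.
Cost per unit of output via L is w/6 = 8/3; via K it is r/6 = 4/3. K is cheaper.
Producing q = 102 with K alone: L = 0, K = 17.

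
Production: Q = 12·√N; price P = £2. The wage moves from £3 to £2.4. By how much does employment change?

From P·MP_N = w with MP_N = 6·N^(-1/2), the labor demand is N(w) = (12/w)^(2).
At w = 3: N = 16. At w = 2.4: N = 25.
ΔN = 25 − 16 = 9.

ΔN = 9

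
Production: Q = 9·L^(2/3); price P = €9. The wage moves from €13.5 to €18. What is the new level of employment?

From P·MP_L = w with MP_L = 6·L^(-1/3), the labor demand is L(w) = (54/w)^(3).
At w = 13.5: L = 64. At w = 18: L = 27.

L* = 27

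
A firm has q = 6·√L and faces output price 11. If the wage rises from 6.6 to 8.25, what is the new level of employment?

L* = 16

From P·MP_L = w with MP_L = 3·L^(-1/2), the labor demand is L(w) = (33/w)^(2).
At w = 6.6: L = 25. At w = 8.25: L = 16.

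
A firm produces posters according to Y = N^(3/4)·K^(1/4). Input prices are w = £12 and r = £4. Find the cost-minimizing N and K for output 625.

Cost minimization requires the marginal rate of technical substitution to equal the input-price ratio: MP_N/MP_K = w/r.
Here MP_N/MP_K = (3/4)·(K/N)/(1/4) = 3·(K/N). Setting this equal to 12/4 = 3 gives K = N.
Substituting into Y = 625: N^(3/4)·(N)^(1/4) = 625.
Solving, N = 625 and K = 625.

N* = 625, K* = 625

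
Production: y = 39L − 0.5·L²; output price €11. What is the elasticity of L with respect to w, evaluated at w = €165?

From P·MP_L = w with MP_L = 39 − L, labor demand is L(w) = 39 − w/11.
dL/dw = −1/(11) = -1/11.
At w = 165, L = 24, so ε = (dL/dw)·(w/L) = (-1/11)·(165/24) = -0.625.

ε = -0.625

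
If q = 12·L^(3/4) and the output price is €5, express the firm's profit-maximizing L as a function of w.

L(w) = 4100625/w^(4)

MP_L = (3/4)·12·L^(-1/4) = 9·L^(-1/4).
Setting P·MP_L = w: 45·L^(-1/4) = w.
Solving for L: L^(-1/4) = w/45, so L = (45/w)^(4).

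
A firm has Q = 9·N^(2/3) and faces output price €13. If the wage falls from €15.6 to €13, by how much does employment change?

From P·MP_N = w with MP_N = 6·N^(-1/3), the labor demand is N(w) = (78/w)^(3).
At w = 15.6: N = 125. At w = 13: N = 216.
ΔN = 216 − 125 = 91.

ΔN = 91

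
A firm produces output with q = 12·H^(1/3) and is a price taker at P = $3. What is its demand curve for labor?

MP_H = (1/3)·12·H^(-2/3) = 4·H^(-2/3).
Setting P·MP_H = w: 12·H^(-2/3) = w.
Solving for H: H^(-2/3) = w/12, so H = (12/w)^(3/2).

H(w) = (12/w)^(3/2)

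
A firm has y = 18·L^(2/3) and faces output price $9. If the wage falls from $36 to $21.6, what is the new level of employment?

L* = 125

From P·MP_L = w with MP_L = 12·L^(-1/3), the labor demand is L(w) = (108/w)^(3).
At w = 36: L = 27. At w = 21.6: L = 125.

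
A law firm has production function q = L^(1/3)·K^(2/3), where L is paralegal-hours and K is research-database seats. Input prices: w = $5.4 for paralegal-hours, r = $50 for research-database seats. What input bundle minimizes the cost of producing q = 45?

Cost minimization requires the marginal rate of technical substitution to equal the input-price ratio: MP_L/MP_K = w/r.
Here MP_L/MP_K = (1/3)·(K/L)/(2/3) = 0.5·(K/L). Setting this equal to 5.4/50 = 0.108 gives K = 0.216L.
Substituting into q = 45: L^(1/3)·(0.216L)^(2/3) = 45.
Solving, L = 125 and K = 27.

L* = 125, K* = 27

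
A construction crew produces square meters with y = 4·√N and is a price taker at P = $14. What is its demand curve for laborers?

MP_N = (1/2)·4·N^(-1/2) = 2·N^(-1/2).
Setting P·MP_N = w: 28·N^(-1/2) = w.
Solving for N: N^(-1/2) = w/28, so N = (28/w)^(2).

N(w) = 784/w²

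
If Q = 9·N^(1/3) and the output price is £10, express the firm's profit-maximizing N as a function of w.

MP_N = (1/3)·9·N^(-2/3) = 3·N^(-2/3).
Setting P·MP_N = w: 30·N^(-2/3) = w.
Solving for N: N^(-2/3) = w/30, so N = (30/w)^(3/2).

N(w) = (30/w)^(3/2)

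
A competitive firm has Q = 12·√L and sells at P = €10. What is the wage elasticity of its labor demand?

MP_L = (1/2)·12·L^(-1/2), so P·MP_L = w gives 60·L^(-1/2) = w.
Solving, L(w) = (60/w)^(2). This is a constant-elasticity form: L ∝ w^(−2), so ε = −2.

ε = -2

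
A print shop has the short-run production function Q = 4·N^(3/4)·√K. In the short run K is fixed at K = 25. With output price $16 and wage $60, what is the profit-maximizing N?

With K = 25, MP_N = (3/4)·4·N^(-1/4)·25^(1/2) = 15·N^(-1/4).
Profit maximization for a price taker requires P·MP_N = w: 16·15·N^(-1/4) = 60.
So N^(-1/4) = 0.25, which gives N = 256.

N* = 256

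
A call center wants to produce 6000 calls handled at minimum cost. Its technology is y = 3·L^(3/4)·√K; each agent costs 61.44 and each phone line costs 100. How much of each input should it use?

Cost minimization requires the marginal rate of technical substitution to equal the input-price ratio: MP_L/MP_K = w/r.
Here MP_L/MP_K = (3/4)·(K/L)/(1/2) = 1.5·(K/L). Setting this equal to 61.44/100 = 0.6144 gives K = 0.4096L.
Substituting into y = 6000: 3·L^(3/4)·(0.4096L)^(1/2) = 6000.
Solving, L = 625 and K = 256.

L* = 625, K* = 256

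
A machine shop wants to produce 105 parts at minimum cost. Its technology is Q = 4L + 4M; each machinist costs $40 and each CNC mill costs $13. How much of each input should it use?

The inputs are perfect substitutes, so the firm uses whichever has the lower cost per unit of output.
Cost per unit of output via L is w/4 = 10; via M it is r/4 = 3.25. M is cheaper.
Producing Q = 105 with M alone: L = 0, M = 26.25.

L* = 0, M* = 26.25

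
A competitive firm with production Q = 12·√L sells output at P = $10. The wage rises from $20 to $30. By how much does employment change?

From P·MP_L = w with MP_L = 6·L^(-1/2), the labor demand is L(w) = (60/w)^(2).
At w = 20: L = 9. At w = 30: L = 4.
ΔL = 4 − 9 = -5.

ΔL = -5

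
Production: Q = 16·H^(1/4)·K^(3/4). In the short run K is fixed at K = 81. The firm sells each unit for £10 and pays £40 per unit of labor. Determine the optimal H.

With K = 81, MP_H = (1/4)·16·H^(-3/4)·81^(3/4) = 108·H^(-3/4).
Profit maximization for a price taker requires P·MP_H = w: 10·108·H^(-3/4) = 40.
So H^(-3/4) = 1/27, which gives H = 81.

H* = 81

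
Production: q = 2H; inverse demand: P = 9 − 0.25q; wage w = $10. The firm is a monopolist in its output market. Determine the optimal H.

H* = 4

Marginal revenue from the inverse demand is MR = 9 − 0.5q.
The marginal product is MP_H = 2.
A monopolist hires until marginal revenue product equals the wage: MR·MP_H = w.
(9 − H)·2 = 10, so H = 4.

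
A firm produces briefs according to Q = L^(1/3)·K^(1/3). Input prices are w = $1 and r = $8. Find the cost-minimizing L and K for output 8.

Cost minimization requires the marginal rate of technical substitution to equal the input-price ratio: MP_L/MP_K = w/r.
Here MP_L/MP_K = (1/3)·(K/L)/(1/3) = (K/L). Setting this equal to 1/8 = 0.125 gives K = 0.125L.
Substituting into Q = 8: L^(1/3)·(0.125L)^(1/3) = 8.
Solving, L = 64 and K = 8.

L* = 64, K* = 8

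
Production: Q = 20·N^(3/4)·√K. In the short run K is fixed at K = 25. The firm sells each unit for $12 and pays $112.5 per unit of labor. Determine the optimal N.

With K = 25, MP_N = (3/4)·20·N^(-1/4)·25^(1/2) = 75·N^(-1/4).
Profit maximization for a price taker requires P·MP_N = w: 12·75·N^(-1/4) = 112.5.
So N^(-1/4) = 0.125, which gives N = 4096.

N* = 4096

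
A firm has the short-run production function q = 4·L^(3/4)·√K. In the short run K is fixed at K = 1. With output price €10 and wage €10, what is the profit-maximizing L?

With K = 1, MP_L = (3/4)·4·L^(-1/4)·1^(1/2) = 3·L^(-1/4).
Profit maximization for a price taker requires P·MP_L = w: 10·3·L^(-1/4) = 10.
So L^(-1/4) = 1/3, which gives L = 81.

L* = 81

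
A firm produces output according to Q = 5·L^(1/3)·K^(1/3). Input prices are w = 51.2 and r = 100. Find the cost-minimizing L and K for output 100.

Cost minimization requires the marginal rate of technical substitution to equal the input-price ratio: MP_L/MP_K = w/r.
Here MP_L/MP_K = (1/3)·(K/L)/(1/3) = (K/L). Setting this equal to 51.2/100 = 0.512 gives K = 0.512L.
Substituting into Q = 100: 5·L^(1/3)·(0.512L)^(1/3) = 100.
Solving, L = 125 and K = 64.

L* = 125, K* = 64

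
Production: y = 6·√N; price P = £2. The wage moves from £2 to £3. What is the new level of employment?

From P·MP_N = w with MP_N = 3·N^(-1/2), the labor demand is N(w) = (6/w)^(2).
At w = 2: N = 9. At w = 3: N = 4.

N* = 4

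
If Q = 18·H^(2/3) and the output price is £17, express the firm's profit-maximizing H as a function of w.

MP_H = (2/3)·18·H^(-1/3) = 12·H^(-1/3).
Setting P·MP_H = w: 204·H^(-1/3) = w.
Solving for H: H^(-1/3) = w/204, so H = (204/w)^(3).

H(w) = 8489664/w³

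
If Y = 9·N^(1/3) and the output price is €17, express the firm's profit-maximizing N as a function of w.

N(w) = (51/w)^(3/2)

MP_N = (1/3)·9·N^(-2/3) = 3·N^(-2/3).
Setting P·MP_N = w: 51·N^(-2/3) = w.
Solving for N: N^(-2/3) = w/51, so N = (51/w)^(3/2).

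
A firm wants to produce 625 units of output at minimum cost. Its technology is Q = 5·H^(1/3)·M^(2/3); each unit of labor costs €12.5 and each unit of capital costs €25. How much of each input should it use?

Cost minimization requires the marginal rate of technical substitution to equal the input-price ratio: MP_H/MP_M = w/r.
Here MP_H/MP_M = (1/3)·(M/H)/(2/3) = 0.5·(M/H). Setting this equal to 12.5/25 = 0.5 gives M = H.
Substituting into Q = 625: 5·H^(1/3)·(H)^(2/3) = 625.
Solving, H = 125 and M = 125.

H* = 125, M* = 125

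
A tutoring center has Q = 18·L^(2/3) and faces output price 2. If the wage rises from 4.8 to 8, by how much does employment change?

ΔL = -98

From P·MP_L = w with MP_L = 12·L^(-1/3), the labor demand is L(w) = (24/w)^(3).
At w = 4.8: L = 125. At w = 8: L = 27.
ΔL = 27 − 125 = -98.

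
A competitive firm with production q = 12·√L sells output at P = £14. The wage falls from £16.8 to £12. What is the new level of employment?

L* = 49

From P·MP_L = w with MP_L = 6·L^(-1/2), the labor demand is L(w) = (84/w)^(2).
At w = 16.8: L = 25. At w = 12: L = 49.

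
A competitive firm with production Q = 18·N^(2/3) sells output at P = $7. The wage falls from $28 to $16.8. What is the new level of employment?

From P·MP_N = w with MP_N = 12·N^(-1/3), the labor demand is N(w) = (84/w)^(3).
At w = 28: N = 27. At w = 16.8: N = 125.

N* = 125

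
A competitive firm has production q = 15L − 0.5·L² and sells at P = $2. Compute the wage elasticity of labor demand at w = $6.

From P·MP_L = w with MP_L = 15 − L, labor demand is L(w) = 15 − w/2.
dL/dw = −1/(2) = -0.5.
At w = 6, L = 12, so ε = (dL/dw)·(w/L) = (-0.5)·(6/12) = -0.25.

ε = -0.25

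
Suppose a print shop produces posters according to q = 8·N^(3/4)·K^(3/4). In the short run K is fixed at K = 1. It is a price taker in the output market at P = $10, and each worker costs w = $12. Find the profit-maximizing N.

With K = 1, MP_N = (3/4)·8·N^(-1/4)·1^(3/4) = 6·N^(-1/4).
Profit maximization for a price taker requires P·MP_N = w: 10·6·N^(-1/4) = 12.
So N^(-1/4) = 0.2, which gives N = 625.

N* = 625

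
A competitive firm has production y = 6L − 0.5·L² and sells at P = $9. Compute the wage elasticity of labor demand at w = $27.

From P·MP_L = w with MP_L = 6 − L, labor demand is L(w) = 6 − w/9.
dL/dw = −1/(9) = -1/9.
At w = 27, L = 3, so ε = (dL/dw)·(w/L) = (-1/9)·(27/3) = -1.

ε = -1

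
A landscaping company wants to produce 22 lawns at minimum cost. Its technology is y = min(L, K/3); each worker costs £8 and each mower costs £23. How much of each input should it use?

L* = 22, K* = 66

With a fixed-proportions technology, the cost-minimizing bundle uses no slack in either input: L = K/3 = y.
So L = 22 and K = 3·22 = 66.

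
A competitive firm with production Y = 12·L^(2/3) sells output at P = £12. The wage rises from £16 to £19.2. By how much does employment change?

From P·MP_L = w with MP_L = 8·L^(-1/3), the labor demand is L(w) = (96/w)^(3).
At w = 16: L = 216. At w = 19.2: L = 125.
ΔL = 125 − 216 = -91.

ΔL = -91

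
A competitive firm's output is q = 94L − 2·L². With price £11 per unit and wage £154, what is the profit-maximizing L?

The marginal product of L is MP_L = 94 − 4L.
A price-taking firm hires until the value of the marginal product equals the wage: P·MP_L = w, so 11·(94 − 4L) = 154.
Then 94 − 4L = 14, giving L = 20.

L* = 20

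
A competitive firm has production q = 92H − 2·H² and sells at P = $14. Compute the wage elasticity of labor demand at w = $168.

From P·MP_H = w with MP_H = 92 − 4H, labor demand is H(w) = (92 − w/14)/4.
dH/dw = −1/(56) = -1/56.
At w = 168, H = 20, so ε = (dH/dw)·(w/H) = (-1/56)·(168/20) = -0.15.

ε = -0.15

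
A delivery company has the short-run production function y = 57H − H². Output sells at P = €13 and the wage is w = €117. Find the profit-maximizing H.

The marginal product of H is MP_H = 57 − 2H.
A price-taking firm hires until the value of the marginal product equals the wage: P·MP_H = w, so 13·(57 − 2H) = 117.
Then 57 − 2H = 9, giving H = 24.

H* = 24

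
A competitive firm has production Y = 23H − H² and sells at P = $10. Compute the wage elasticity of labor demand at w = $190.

From P·MP_H = w with MP_H = 23 − 2H, labor demand is H(w) = (23 − w/10)/2.
dH/dw = −1/(20) = -0.05.
At w = 190, H = 2, so ε = (dH/dw)·(w/H) = (-0.05)·(190/2) = -4.75.

ε = -4.75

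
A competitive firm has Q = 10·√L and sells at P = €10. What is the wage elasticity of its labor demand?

MP_L = (1/2)·10·L^(-1/2), so P·MP_L = w gives 50·L^(-1/2) = w.
Solving, L(w) = (50/w)^(2). This is a constant-elasticity form: L ∝ w^(−2), so ε = −2.

ε = -2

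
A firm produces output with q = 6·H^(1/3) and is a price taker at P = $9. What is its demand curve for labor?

H(w) = (18/w)^(3/2)

MP_H = (1/3)·6·H^(-2/3) = 2·H^(-2/3).
Setting P·MP_H = w: 18·H^(-2/3) = w.
Solving for H: H^(-2/3) = w/18, so H = (18/w)^(3/2).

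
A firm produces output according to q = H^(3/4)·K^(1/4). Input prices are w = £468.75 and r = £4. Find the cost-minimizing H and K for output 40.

Cost minimization requires the marginal rate of technical substitution to equal the input-price ratio: MP_H/MP_K = w/r.
Here MP_H/MP_K = (3/4)·(K/H)/(1/4) = 3·(K/H). Setting this equal to 468.75/4 = 117.1875 gives K = 39.0625H.
Substituting into q = 40: H^(3/4)·(39.0625H)^(1/4) = 40.
Solving, H = 16 and K = 625.

H* = 16, K* = 625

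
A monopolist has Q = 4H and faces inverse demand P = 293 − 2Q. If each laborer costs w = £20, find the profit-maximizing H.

H* = 18

Marginal revenue from the inverse demand is MR = 293 − 4Q.
The marginal product is MP_H = 4.
A monopolist hires until marginal revenue product equals the wage: MR·MP_H = w.
(293 − 16H)·4 = 20, so H = 18.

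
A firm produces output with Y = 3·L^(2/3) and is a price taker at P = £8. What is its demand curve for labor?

L(w) = 4096/w³

MP_L = (2/3)·3·L^(-1/3) = 2·L^(-1/3).
Setting P·MP_L = w: 16·L^(-1/3) = w.
Solving for L: L^(-1/3) = w/16, so L = (16/w)^(3).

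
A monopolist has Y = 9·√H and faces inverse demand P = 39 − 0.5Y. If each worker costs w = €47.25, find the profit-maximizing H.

H* = 4

Marginal revenue from the inverse demand is MR = 39 − Y.
The marginal product is MP_H = 4.5·H^(-1/2).
A monopolist hires until marginal revenue product equals the wage: MR·MP_H = w.
At H, Y = 9·√H. Substituting and solving: (39 − 9·√H)·4.5·H^(-1/2) = 47.25 gives H = 4.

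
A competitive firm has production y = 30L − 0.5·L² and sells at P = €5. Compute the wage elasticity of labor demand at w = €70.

ε = -0.875

From P·MP_L = w with MP_L = 30 − L, labor demand is L(w) = 30 − w/5.
dL/dw = −1/(5) = -0.2.
At w = 70, L = 16, so ε = (dL/dw)·(w/L) = (-0.2)·(70/16) = -0.875.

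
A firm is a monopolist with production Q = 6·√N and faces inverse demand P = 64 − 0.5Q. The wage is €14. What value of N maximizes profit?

Marginal revenue from the inverse demand is MR = 64 − Q.
The marginal product is MP_N = 3·N^(-1/2).
A monopolist hires until marginal revenue product equals the wage: MR·MP_N = w.
At N, Q = 6·√N. Substituting and solving: (64 − 6·√N)·3·N^(-1/2) = 14 gives N = 36.

N* = 36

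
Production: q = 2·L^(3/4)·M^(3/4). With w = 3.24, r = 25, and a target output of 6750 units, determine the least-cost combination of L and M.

L* = 625, M* = 81

Cost minimization requires the marginal rate of technical substitution to equal the input-price ratio: MP_L/MP_M = w/r.
Here MP_L/MP_M = (3/4)·(M/L)/(3/4) = (M/L). Setting this equal to 3.24/25 = 0.1296 gives M = 0.1296L.
Substituting into q = 6750: 2·L^(3/4)·(0.1296L)^(3/4) = 6750.
Solving, L = 625 and M = 81.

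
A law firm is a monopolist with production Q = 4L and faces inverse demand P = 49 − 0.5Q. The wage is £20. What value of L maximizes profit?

L* = 11

Marginal revenue from the inverse demand is MR = 49 − Q.
The marginal product is MP_L = 4.
A monopolist hires until marginal revenue product equals the wage: MR·MP_L = w.
(49 − 4L)·4 = 20, so L = 11.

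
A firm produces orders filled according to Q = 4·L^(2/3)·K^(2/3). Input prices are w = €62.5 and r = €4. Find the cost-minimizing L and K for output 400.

L* = 8, K* = 125

Cost minimization requires the marginal rate of technical substitution to equal the input-price ratio: MP_L/MP_K = w/r.
Here MP_L/MP_K = (2/3)·(K/L)/(2/3) = (K/L). Setting this equal to 62.5/4 = 15.625 gives K = 15.625L.
Substituting into Q = 400: 4·L^(2/3)·(15.625L)^(2/3) = 400.
Solving, L = 8 and K = 125.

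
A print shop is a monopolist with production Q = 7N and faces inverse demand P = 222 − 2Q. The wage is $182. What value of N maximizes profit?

N* = 7

Marginal revenue from the inverse demand is MR = 222 − 4Q.
The marginal product is MP_N = 7.
A monopolist hires until marginal revenue product equals the wage: MR·MP_N = w.
(222 − 28N)·7 = 182, so N = 7.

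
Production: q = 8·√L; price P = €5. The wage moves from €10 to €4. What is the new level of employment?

From P·MP_L = w with MP_L = 4·L^(-1/2), the labor demand is L(w) = (20/w)^(2).
At w = 10: L = 4. At w = 4: L = 25.

L* = 25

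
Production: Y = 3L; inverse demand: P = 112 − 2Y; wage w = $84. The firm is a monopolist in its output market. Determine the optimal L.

L* = 7

Marginal revenue from the inverse demand is MR = 112 − 4Y.
The marginal product is MP_L = 3.
A monopolist hires until marginal revenue product equals the wage: MR·MP_L = w.
(112 − 12L)·3 = 84, so L = 7.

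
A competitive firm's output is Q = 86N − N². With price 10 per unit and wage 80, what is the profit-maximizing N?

The marginal product of N is MP_N = 86 − 2N.
A price-taking firm hires until the value of the marginal product equals the wage: P·MP_N = w, so 10·(86 − 2N) = 80.
Then 86 − 2N = 8, giving N = 39.

N* = 39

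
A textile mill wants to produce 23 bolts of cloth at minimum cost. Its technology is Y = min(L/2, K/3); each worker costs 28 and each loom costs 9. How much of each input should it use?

L* = 46, K* = 69

With a fixed-proportions technology, the cost-minimizing bundle uses no slack in either input: L/2 = K/3 = Y.
So L = 2·23 = 46 and K = 3·23 = 69.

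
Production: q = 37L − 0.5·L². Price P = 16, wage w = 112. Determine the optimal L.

The marginal product of L is MP_L = 37 − L.
A price-taking firm hires until the value of the marginal product equals the wage: P·MP_L = w, so 16·(37 − L) = 112.
Then 37 − L = 7, giving L = 30.

L* = 30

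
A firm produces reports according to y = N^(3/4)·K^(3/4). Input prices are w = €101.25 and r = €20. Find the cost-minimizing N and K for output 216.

Cost minimization requires the marginal rate of technical substitution to equal the input-price ratio: MP_N/MP_K = w/r.
Here MP_N/MP_K = (3/4)·(K/N)/(3/4) = (K/N). Setting this equal to 101.25/20 = 5.0625 gives K = 5.0625N.
Substituting into y = 216: N^(3/4)·(5.0625N)^(3/4) = 216.
Solving, N = 16 and K = 81.

N* = 16, K* = 81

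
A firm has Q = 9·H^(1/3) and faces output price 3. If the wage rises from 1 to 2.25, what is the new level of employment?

H* = 8

From P·MP_H = w with MP_H = 3·H^(-2/3), the labor demand is H(w) = (9/w)^(3/2).
At w = 1: H = 27. At w = 2.25: H = 8.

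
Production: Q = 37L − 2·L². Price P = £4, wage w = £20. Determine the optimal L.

L* = 8

The marginal product of L is MP_L = 37 − 4L.
A price-taking firm hires until the value of the marginal product equals the wage: P·MP_L = w, so 4·(37 − 4L) = 20.
Then 37 − 4L = 5, giving L = 8.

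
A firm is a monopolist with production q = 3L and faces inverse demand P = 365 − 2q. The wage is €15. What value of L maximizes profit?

L* = 30

Marginal revenue from the inverse demand is MR = 365 − 4q.
The marginal product is MP_L = 3.
A monopolist hires until marginal revenue product equals the wage: MR·MP_L = w.
(365 − 12L)·3 = 15, so L = 30.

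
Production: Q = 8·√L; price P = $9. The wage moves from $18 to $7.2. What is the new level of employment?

From P·MP_L = w with MP_L = 4·L^(-1/2), the labor demand is L(w) = (36/w)^(2).
At w = 18: L = 4. At w = 7.2: L = 25.

L* = 25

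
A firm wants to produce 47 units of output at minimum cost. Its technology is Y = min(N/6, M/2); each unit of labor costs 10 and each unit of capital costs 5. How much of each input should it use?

N* = 282, M* = 94

With a fixed-proportions technology, the cost-minimizing bundle uses no slack in either input: N/6 = M/2 = Y.
So N = 6·47 = 282 and M = 2·47 = 94.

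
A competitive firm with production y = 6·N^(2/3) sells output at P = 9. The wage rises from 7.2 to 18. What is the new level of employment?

From P·MP_N = w with MP_N = 4·N^(-1/3), the labor demand is N(w) = (36/w)^(3).
At w = 7.2: N = 125. At w = 18: N = 8.

N* = 8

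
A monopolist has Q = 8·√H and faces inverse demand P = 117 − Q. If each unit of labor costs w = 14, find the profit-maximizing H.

H* = 36

Marginal revenue from the inverse demand is MR = 117 − 2Q.
The marginal product is MP_H = 4·H^(-1/2).
A monopolist hires until marginal revenue product equals the wage: MR·MP_H = w.
At H, Q = 8·√H. Substituting and solving: (117 − 16·√H)·4·H^(-1/2) = 14 gives H = 36.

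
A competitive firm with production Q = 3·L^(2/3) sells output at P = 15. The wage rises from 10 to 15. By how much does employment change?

ΔL = -19

From P·MP_L = w with MP_L = 2·L^(-1/3), the labor demand is L(w) = (30/w)^(3).
At w = 10: L = 27. At w = 15: L = 8.
ΔL = 8 − 27 = -19.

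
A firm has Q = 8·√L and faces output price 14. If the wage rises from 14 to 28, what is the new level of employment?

From P·MP_L = w with MP_L = 4·L^(-1/2), the labor demand is L(w) = (56/w)^(2).
At w = 14: L = 16. At w = 28: L = 4.

L* = 4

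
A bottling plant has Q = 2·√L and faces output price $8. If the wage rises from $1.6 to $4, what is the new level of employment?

L* = 4

From P·MP_L = w with MP_L = L^(-1/2), the labor demand is L(w) = (8/w)^(2).
At w = 1.6: L = 25. At w = 4: L = 4.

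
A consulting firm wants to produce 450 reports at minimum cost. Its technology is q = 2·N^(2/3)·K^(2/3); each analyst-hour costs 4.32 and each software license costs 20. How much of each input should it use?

Cost minimization requires the marginal rate of technical substitution to equal the input-price ratio: MP_N/MP_K = w/r.
Here MP_N/MP_K = (2/3)·(K/N)/(2/3) = (K/N). Setting this equal to 4.32/20 = 0.216 gives K = 0.216N.
Substituting into q = 450: 2·N^(2/3)·(0.216N)^(2/3) = 450.
Solving, N = 125 and K = 27.

N* = 125, K* = 27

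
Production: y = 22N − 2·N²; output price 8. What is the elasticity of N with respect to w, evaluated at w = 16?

From P·MP_N = w with MP_N = 22 − 4N, labor demand is N(w) = (22 − w/8)/4.
dN/dw = −1/(32) = -0.03125.
At w = 16, N = 5, so ε = (dN/dw)·(w/N) = (-0.03125)·(16/5) = -0.1.

ε = -0.1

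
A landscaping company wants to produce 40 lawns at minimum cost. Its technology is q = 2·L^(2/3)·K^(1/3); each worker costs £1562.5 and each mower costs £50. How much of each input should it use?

L* = 8, K* = 125

Cost minimization requires the marginal rate of technical substitution to equal the input-price ratio: MP_L/MP_K = w/r.
Here MP_L/MP_K = (2/3)·(K/L)/(1/3) = 2·(K/L). Setting this equal to 1562.5/50 = 31.25 gives K = 15.625L.
Substituting into q = 40: 2·L^(2/3)·(15.625L)^(1/3) = 40.
Solving, L = 8 and K = 125.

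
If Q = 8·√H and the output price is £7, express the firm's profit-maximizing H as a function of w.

H(w) = 784/w²

MP_H = (1/2)·8·H^(-1/2) = 4·H^(-1/2).
Setting P·MP_H = w: 28·H^(-1/2) = w.
Solving for H: H^(-1/2) = w/28, so H = (28/w)^(2).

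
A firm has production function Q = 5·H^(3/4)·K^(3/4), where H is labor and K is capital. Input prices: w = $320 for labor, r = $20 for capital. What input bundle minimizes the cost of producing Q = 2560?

H* = 16, K* = 256

Cost minimization requires the marginal rate of technical substitution to equal the input-price ratio: MP_H/MP_K = w/r.
Here MP_H/MP_K = (3/4)·(K/H)/(3/4) = (K/H). Setting this equal to 320/20 = 16 gives K = 16H.
Substituting into Q = 2560: 5·H^(3/4)·(16H)^(3/4) = 2560.
Solving, H = 16 and K = 256.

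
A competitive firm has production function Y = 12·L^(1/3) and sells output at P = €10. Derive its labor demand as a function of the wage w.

MP_L = (1/3)·12·L^(-2/3) = 4·L^(-2/3).
Setting P·MP_L = w: 40·L^(-2/3) = w.
Solving for L: L^(-2/3) = w/40, so L = (40/w)^(3/2).

L(w) = (40/w)^(3/2)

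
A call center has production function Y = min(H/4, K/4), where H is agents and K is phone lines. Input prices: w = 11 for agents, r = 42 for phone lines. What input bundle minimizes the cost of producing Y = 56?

With a fixed-proportions technology, the cost-minimizing bundle uses no slack in either input: H/4 = K/4 = Y.
So H = 4·56 = 224 and K = 4·56 = 224.

H* = 224, K* = 224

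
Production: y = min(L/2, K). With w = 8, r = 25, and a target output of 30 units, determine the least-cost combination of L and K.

L* = 60, K* = 30

With a fixed-proportions technology, the cost-minimizing bundle uses no slack in either input: L/2 = K = y.
So L = 2·30 = 60 and K = 30.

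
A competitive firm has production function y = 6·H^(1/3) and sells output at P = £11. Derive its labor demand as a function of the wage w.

MP_H = (1/3)·6·H^(-2/3) = 2·H^(-2/3).
Setting P·MP_H = w: 22·H^(-2/3) = w.
Solving for H: H^(-2/3) = w/22, so H = (22/w)^(3/2).

H(w) = (22/w)^(3/2)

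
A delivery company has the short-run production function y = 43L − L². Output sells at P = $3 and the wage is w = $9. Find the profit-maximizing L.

L* = 20

The marginal product of L is MP_L = 43 − 2L.
A price-taking firm hires until the value of the marginal product equals the wage: P·MP_L = w, so 3·(43 − 2L) = 9.
Then 43 − 2L = 3, giving L = 20.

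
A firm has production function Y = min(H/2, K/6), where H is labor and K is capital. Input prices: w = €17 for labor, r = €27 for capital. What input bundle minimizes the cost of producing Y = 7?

With a fixed-proportions technology, the cost-minimizing bundle uses no slack in either input: H/2 = K/6 = Y.
So H = 2·7 = 14 and K = 6·7 = 42.

H* = 14, K* = 42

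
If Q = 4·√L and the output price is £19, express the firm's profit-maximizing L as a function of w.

MP_L = (1/2)·4·L^(-1/2) = 2·L^(-1/2).
Setting P·MP_L = w: 38·L^(-1/2) = w.
Solving for L: L^(-1/2) = w/38, so L = (38/w)^(2).

L(w) = 1444/w²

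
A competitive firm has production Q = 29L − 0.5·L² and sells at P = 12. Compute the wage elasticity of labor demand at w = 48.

From P·MP_L = w with MP_L = 29 − L, labor demand is L(w) = 29 − w/12.
dL/dw = −1/(12) = -1/12.
At w = 48, L = 25, so ε = (dL/dw)·(w/L) = (-1/12)·(48/25) = -0.16.

ε = -0.16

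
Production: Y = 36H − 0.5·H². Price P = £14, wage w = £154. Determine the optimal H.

H* = 25

The marginal product of H is MP_H = 36 − H.
A price-taking firm hires until the value of the marginal product equals the wage: P·MP_H = w, so 14·(36 − H) = 154.
Then 36 − H = 11, giving H = 25.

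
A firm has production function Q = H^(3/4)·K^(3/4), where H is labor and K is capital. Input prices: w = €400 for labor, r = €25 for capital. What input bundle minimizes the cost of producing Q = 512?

H* = 16, K* = 256

Cost minimization requires the marginal rate of technical substitution to equal the input-price ratio: MP_H/MP_K = w/r.
Here MP_H/MP_K = (3/4)·(K/H)/(3/4) = (K/H). Setting this equal to 400/25 = 16 gives K = 16H.
Substituting into Q = 512: H^(3/4)·(16H)^(3/4) = 512.
Solving, H = 16 and K = 256.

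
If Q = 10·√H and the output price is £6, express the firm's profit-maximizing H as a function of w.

MP_H = (1/2)·10·H^(-1/2) = 5·H^(-1/2).
Setting P·MP_H = w: 30·H^(-1/2) = w.
Solving for H: H^(-1/2) = w/30, so H = (30/w)^(2).

H(w) = 900/w²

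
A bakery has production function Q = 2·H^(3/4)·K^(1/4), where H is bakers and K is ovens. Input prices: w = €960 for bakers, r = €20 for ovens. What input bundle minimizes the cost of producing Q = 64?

Cost minimization requires the marginal rate of technical substitution to equal the input-price ratio: MP_H/MP_K = w/r.
Here MP_H/MP_K = (3/4)·(K/H)/(1/4) = 3·(K/H). Setting this equal to 960/20 = 48 gives K = 16H.
Substituting into Q = 64: 2·H^(3/4)·(16H)^(1/4) = 64.
Solving, H = 16 and K = 256.

H* = 16, K* = 256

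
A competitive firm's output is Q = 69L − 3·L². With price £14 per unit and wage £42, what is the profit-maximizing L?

The marginal product of L is MP_L = 69 − 6L.
A price-taking firm hires until the value of the marginal product equals the wage: P·MP_L = w, so 14·(69 − 6L) = 42.
Then 69 − 6L = 3, giving L = 11.

L* = 11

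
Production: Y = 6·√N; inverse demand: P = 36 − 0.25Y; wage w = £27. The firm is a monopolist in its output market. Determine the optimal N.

N* = 9

Marginal revenue from the inverse demand is MR = 36 − 0.5Y.
The marginal product is MP_N = 3·N^(-1/2).
A monopolist hires until marginal revenue product equals the wage: MR·MP_N = w.
At N, Y = 6·√N. Substituting and solving: (36 − 3·√N)·3·N^(-1/2) = 27 gives N = 9.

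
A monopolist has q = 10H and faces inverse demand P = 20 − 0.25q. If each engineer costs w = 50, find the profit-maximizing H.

H* = 3

Marginal revenue from the inverse demand is MR = 20 − 0.5q.
The marginal product is MP_H = 10.
A monopolist hires until marginal revenue product equals the wage: MR·MP_H = w.
(20 − 5H)·10 = 50, so H = 3.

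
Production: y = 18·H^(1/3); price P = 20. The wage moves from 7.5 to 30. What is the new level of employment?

From P·MP_H = w with MP_H = 6·H^(-2/3), the labor demand is H(w) = (120/w)^(3/2).
At w = 7.5: H = 64. At w = 30: H = 8.

H* = 8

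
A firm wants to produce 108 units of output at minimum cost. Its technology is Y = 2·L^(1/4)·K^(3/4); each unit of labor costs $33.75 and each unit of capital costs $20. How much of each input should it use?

L* = 16, K* = 81

Cost minimization requires the marginal rate of technical substitution to equal the input-price ratio: MP_L/MP_K = w/r.
Here MP_L/MP_K = (1/4)·(K/L)/(3/4) = (1/3)·(K/L). Setting this equal to 33.75/20 = 1.6875 gives K = 5.0625L.
Substituting into Y = 108: 2·L^(1/4)·(5.0625L)^(3/4) = 108.
Solving, L = 16 and K = 81.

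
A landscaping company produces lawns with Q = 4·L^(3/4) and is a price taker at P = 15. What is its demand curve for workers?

MP_L = (3/4)·4·L^(-1/4) = 3·L^(-1/4).
Setting P·MP_L = w: 45·L^(-1/4) = w.
Solving for L: L^(-1/4) = w/45, so L = (45/w)^(4).

L(w) = 4100625/w^(4)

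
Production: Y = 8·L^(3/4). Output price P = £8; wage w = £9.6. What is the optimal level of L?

L* = 625

MP_L = (3/4)·8·L^(-1/4) = 6·L^(-1/4).
Profit maximization for a price taker requires P·MP_L = w: 8·6·L^(-1/4) = 9.6.
So L^(-1/4) = 0.2, which gives L = 625.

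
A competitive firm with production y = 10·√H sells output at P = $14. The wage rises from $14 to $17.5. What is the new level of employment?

From P·MP_H = w with MP_H = 5·H^(-1/2), the labor demand is H(w) = (70/w)^(2).
At w = 14: H = 25. At w = 17.5: H = 16.

H* = 16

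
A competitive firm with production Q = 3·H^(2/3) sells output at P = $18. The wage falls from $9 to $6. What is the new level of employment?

From P·MP_H = w with MP_H = 2·H^(-1/3), the labor demand is H(w) = (36/w)^(3).
At w = 9: H = 64. At w = 6: H = 216.

H* = 216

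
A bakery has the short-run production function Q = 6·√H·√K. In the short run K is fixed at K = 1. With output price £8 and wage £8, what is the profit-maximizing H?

H* = 9

With K = 1, MP_H = (1/2)·6·H^(-1/2)·1^(1/2) = 3·H^(-1/2).
Profit maximization for a price taker requires P·MP_H = w: 8·3·H^(-1/2) = 8.
So H^(-1/2) = 1/3, which gives H = 9.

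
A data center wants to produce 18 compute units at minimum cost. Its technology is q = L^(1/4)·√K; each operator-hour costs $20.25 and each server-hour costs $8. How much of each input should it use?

Cost minimization requires the marginal rate of technical substitution to equal the input-price ratio: MP_L/MP_K = w/r.
Here MP_L/MP_K = (1/4)·(K/L)/(1/2) = 0.5·(K/L). Setting this equal to 20.25/8 = 2.53125 gives K = 5.0625L.
Substituting into q = 18: L^(1/4)·(5.0625L)^(1/2) = 18.
Solving, L = 16 and K = 81.

L* = 16, K* = 81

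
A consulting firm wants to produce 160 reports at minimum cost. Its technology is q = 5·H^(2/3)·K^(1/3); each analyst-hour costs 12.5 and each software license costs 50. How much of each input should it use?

Cost minimization requires the marginal rate of technical substitution to equal the input-price ratio: MP_H/MP_K = w/r.
Here MP_H/MP_K = (2/3)·(K/H)/(1/3) = 2·(K/H). Setting this equal to 12.5/50 = 0.25 gives K = 0.125H.
Substituting into q = 160: 5·H^(2/3)·(0.125H)^(1/3) = 160.
Solving, H = 64 and K = 8.

H* = 64, K* = 8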